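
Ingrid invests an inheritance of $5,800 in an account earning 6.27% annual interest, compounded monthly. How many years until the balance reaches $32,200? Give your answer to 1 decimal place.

We need (1 + 0.005225)^(12t) = 5.5517, so 12t = ln 5.5517 / ln 1.005225 ≈ 328.9154.
t ≈ 328.9154/12 = 27.4096 years.

27.4 years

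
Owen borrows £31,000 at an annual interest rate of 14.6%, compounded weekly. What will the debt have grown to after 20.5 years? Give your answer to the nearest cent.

Growth factor = (1 + 0.146/52)^1066 ≈ 19.8619558706.
A ≈ 31,000 × 19.8619558706 ≈ 615,720.6320.

£615,720.63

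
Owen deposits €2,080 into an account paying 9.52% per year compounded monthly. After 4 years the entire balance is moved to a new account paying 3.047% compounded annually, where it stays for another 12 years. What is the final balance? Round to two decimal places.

After 4 years at 9.52%: 2,080 × 1.4612576 ≈ 3,039.4158.
Then 12 years at 3.047%: 3,039.4158 × 1.433587589 ≈ 4,357.2688.

€4,357.27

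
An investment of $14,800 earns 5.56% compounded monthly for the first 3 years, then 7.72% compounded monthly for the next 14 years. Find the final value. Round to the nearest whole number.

$51,335

After 3 years at 5.56%: 14,800 × 1.181062869 ≈ 17,479.7305.
Then 14 years at 7.72%: 17,479.7305 × 2.9368520186 ≈ 51,335.3817.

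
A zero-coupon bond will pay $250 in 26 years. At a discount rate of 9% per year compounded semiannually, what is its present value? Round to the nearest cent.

$25.35

Growth factor = (1 + 0.045)^52 ≈ 9.86386463.
P = 250/9.86386463 ≈ 25.3450.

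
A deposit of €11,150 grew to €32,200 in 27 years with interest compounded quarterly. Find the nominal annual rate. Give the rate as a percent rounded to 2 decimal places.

The 108-period growth factor is 32,200/11,150 = 2.88789.
r/4 = 2.88789^(1/108) − 1 ≈ 0.00986807, so r ≈ 4·0.00986807 = 3.94723%.

3.95%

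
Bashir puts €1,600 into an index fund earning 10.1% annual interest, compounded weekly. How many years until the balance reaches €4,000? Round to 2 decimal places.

9.08 years

We need (1 + 0.00194231)^(52t) = 2.5, so 52t = ln 2.5 / ln 1.001942 ≈ 472.2116.
t ≈ 472.2116/52 = 9.0810 years.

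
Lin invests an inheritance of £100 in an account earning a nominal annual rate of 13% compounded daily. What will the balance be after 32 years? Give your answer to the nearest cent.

£6,402.41

Growth factor = (1 + 0.13/365)^11680 ≈ 64.02408585.
A ≈ 100 × 64.02408585 ≈ 6,402.4086.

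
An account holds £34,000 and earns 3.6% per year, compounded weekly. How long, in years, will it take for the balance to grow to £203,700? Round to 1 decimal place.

We need (1 + 0.000692308)^(52t) = 5.9912, so 52t = ln 5.9912 / ln 1.000692 ≈ 2586.8663.
t ≈ 2586.8663/52 = 49.7474 years.

49.7 years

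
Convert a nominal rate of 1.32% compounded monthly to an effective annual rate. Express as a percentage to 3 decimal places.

1.328%

EAR = (1 + 1.32%/12)^12 − 1 = (1 + 0.0011)^12 − 1.
(1 + 0.0011)^12 ≈ 1.01328, so EAR ≈ 1.32802%.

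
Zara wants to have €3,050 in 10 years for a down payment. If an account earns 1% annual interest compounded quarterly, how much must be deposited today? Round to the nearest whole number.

Periodic rate = 1%/4 = 0.0025; 40 periods.
P = 3,050/(1 + 0.0025)^40 ≈ 3,050/1.10503301 ≈ 2,760.0985.

€2,760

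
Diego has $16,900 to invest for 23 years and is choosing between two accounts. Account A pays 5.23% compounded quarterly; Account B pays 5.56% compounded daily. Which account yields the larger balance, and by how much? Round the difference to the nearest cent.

A: (1 + 0.013075)^92 ≈ 3.3039011057, so 16,900 × 3.3039011057 ≈ 55,835.9287.
B: (1 + 0.0556/365)^8395 ≈ 3.59197651, so 16,900 × 3.59197651 ≈ 60,704.4030.
Difference ≈ 4,868.4743 in favor of B.

Account B, by $4,868.47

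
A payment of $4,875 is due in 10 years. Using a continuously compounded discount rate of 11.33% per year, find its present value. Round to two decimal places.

$1,570.07

P = A·e^(−rt) = 4,875·e^(−1.133).
e^(−1.133) ≈ 0.3220656089, so P ≈ 1,570.0698.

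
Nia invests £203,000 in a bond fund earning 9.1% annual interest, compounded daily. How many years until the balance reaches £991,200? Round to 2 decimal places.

(1 + 0.000249315)^(365t) = 991,200/203,000 = 4.8828.
365t·ln(1 + 0.000249315) = ln(4.8828); 365t = 1.5857/0.000249284 ≈ 6361.0596.
t ≈ 17.4276 years.

17.43 years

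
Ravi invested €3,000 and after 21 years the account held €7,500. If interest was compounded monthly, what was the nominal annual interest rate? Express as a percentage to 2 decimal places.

4.37%

The 252-period growth factor is 7,500/3,000 = 2.5.
r/12 = 2.5^(1/252) − 1 ≈ 0.00364269, so r ≈ 12·0.00364269 = 4.37123%.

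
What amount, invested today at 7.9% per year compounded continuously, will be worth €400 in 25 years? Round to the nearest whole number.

P = A·e^(−rt) = 400·e^(−1.975).
e^(−1.975) ≈ 0.138761312, so P ≈ 55.5045.

€56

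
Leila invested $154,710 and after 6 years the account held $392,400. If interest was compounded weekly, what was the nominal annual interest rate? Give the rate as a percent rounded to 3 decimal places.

15.535%

(1 + r/52)^312 = 392,400/154,710 = 2.53636.
1 + r/52 = 2.53636^(1/312) ≈ 1.002988, so r/52 ≈ 0.00298756.
r ≈ 52·0.00298756 = 15.53532%.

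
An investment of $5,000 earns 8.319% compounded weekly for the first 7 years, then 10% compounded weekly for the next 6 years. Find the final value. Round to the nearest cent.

$16,292.85

After 7 years at 8.319%: 5,000 × 1.7893719426 ≈ 8,946.8597.
Then 6 years at 10%: 8,946.8597 × 1.8210692262 ≈ 16,292.8509.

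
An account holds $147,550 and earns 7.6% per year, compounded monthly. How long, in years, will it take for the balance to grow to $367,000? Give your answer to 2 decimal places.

(1 + 0.00633333)^(12t) = 367,000/147,550 = 2.4873.
12t·ln(1 + 0.00633333) = ln(2.4873); 12t = 0.91119/0.00631336 ≈ 144.3280.
t ≈ 12.0273 years.

12.03 years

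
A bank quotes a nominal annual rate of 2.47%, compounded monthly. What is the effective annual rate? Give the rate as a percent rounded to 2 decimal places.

2.50%

EAR = (1 + 2.47%/12)^12 − 1 = (1 + 0.00205833)^12 − 1.
(1 + 0.00205833)^12 ≈ 1.024982, so EAR ≈ 2.49816%.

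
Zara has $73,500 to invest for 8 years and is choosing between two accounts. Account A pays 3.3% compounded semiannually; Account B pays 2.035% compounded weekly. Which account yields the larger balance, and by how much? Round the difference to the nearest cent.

Account A, by $9,008.32

A: (1 + 0.0165)^16 ≈ 1.299325996, so 73,500 × 1.299325996 ≈ 95,500.4607.
B: (1 + 0.02035/52)^416 ≈ 1.1767638286, so 73,500 × 1.1767638286 ≈ 86,492.1414.
Difference ≈ 9,008.3193 in favor of A.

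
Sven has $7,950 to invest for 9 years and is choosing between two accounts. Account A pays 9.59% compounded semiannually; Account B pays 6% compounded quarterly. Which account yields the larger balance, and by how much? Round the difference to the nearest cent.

Account A growth factor: (1 + 0.04795)^18 ≈ 2.3234327996; balance ≈ 18,471.2908.
Account B growth factor: (1 + 0.015)^36 ≈ 1.7091395381; balance ≈ 13,587.6593.
Account A is larger by 4,883.6314.

Account A, by $4,883.63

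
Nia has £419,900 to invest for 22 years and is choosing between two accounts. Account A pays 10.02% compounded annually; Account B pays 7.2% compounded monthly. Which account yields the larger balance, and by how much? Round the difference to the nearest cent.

Account A growth factor: (1 + 0.1002)^22 ≈ 8.172898275951; balance ≈ 3,431,799.9861.
Account B growth factor: (1 + 0.006)^264 ≈ 4.85139805839; balance ≈ 2,037,102.0447.
Account A is larger by 1,394,697.9414.

Account A, by £1,394,697.94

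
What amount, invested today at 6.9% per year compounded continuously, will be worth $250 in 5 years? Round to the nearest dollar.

$177

P = A·e^(−rt) = 250·e^(−0.345).
e^(−0.345) ≈ 0.708220353, so P ≈ 177.0551.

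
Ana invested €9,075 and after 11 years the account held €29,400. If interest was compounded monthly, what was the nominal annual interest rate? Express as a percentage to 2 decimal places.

(1 + r/12)^132 = 29,400/9,075 = 3.23967.
1 + r/12 = 3.23967^(1/132) ≈ 1.008945, so r/12 ≈ 0.00894485.
r ≈ 12·0.00894485 = 10.73382%.

10.73%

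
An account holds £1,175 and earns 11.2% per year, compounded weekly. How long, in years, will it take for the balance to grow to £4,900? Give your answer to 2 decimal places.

(1 + 0.00215385)^(52t) = 4,900/1,175 = 4.1702.
52t·ln(1 + 0.00215385) = ln(4.1702); 52t = 1.428/0.00215153 ≈ 663.6984.
t ≈ 12.7634 years.

12.76 years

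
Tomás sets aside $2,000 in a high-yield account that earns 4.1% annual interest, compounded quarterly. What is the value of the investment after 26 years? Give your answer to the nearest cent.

$5,776.06

Periodic rate = 4.1%/4 = 0.01025; periods = 4·26 = 104.
A = 2,000·(1 + 0.01025)^104 ≈ 2,000·2.888027657 ≈ 5,776.0553.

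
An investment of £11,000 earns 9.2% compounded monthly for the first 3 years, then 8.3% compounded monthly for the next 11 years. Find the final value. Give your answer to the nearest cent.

£35,970.52

Phase 1: 11,000·(1 + 0.092/12)^36 ≈ 14,481.0754.
Phase 2: 14,481.0754·(1 + 0.083/12)^132 ≈ 35,970.5186.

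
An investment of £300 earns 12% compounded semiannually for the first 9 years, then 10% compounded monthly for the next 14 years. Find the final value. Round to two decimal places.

After 9 years at 12%: 300 × 2.854339153 ≈ 856.3017.
Then 14 years at 10%: 856.3017 × 4.03174334 ≈ 3,452.3889.

£3,452.39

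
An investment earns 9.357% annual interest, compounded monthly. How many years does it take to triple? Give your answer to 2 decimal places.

(1 + 0.0077975)^(12t) = 3.
12t = ln 3 / ln(1 + 0.0077975) ≈ 1.0986/0.00776726 ≈ 141.4415.
t ≈ 11.7868.

11.79 years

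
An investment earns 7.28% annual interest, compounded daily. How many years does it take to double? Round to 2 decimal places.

9.52 years

(1 + 0.000199452)^(365t) = 2.
365t = ln 2 / ln(1 + 0.000199452) ≈ 0.69315/0.000199432 ≈ 3475.6037.
t ≈ 9.5222.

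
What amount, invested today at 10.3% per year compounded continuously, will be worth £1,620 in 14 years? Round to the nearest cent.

£383.06

P = A·e^(−rt) = 1,620·e^(−1.442).
e^(−1.442) ≈ 0.2364543767, so P ≈ 383.0561.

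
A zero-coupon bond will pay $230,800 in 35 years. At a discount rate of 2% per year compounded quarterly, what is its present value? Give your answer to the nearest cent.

$114,811.97

Growth factor = (1 + 0.005)^140 ≈ 2.01024340458.
P = 230,800/2.01024340458 ≈ 114,811.9673.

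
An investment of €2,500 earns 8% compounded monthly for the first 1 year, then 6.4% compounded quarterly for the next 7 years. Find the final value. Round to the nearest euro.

€4,223

After 1 years at 8%: 2,500 × 1.082999507 ≈ 2,707.4988.
Then 7 years at 6.4%: 2,707.4988 × 1.559638052 ≈ 4,222.7181.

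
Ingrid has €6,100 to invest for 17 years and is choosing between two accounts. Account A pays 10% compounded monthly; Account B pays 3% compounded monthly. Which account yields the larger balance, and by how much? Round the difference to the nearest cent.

Account A, by €23,004.88

A: (1 + 0.1/12)^204 ≈ 5.4355231636, so 6,100 × 5.4355231636 ≈ 33,156.6913.
B: (1 + 0.0025)^204 ≈ 1.6642316751, so 6,100 × 1.6642316751 ≈ 10,151.8132.
Difference ≈ 23,004.8781 in favor of A.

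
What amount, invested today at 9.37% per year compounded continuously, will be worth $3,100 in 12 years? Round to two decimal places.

$1,007.03

P = A·e^(−rt) = 3,100·e^(−1.1244).
e^(−1.1244) ≈ 0.3248473173, so P ≈ 1,007.0267.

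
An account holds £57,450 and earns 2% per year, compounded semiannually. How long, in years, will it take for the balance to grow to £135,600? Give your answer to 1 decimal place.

(1 + 0.01)^(2t) = 135,600/57,450 = 2.3603.
2t·ln(1 + 0.01) = ln(2.3603); 2t = 0.85879/0.00995033 ≈ 86.3081.
t ≈ 43.1541 years.

43.2 years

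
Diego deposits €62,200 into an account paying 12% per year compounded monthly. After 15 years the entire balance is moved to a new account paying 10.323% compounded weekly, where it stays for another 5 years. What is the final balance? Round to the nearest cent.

Phase 1: 62,200·(1 + 0.01)^180 ≈ 372,938.8829.
Phase 2: 372,938.8829·(1 + 0.10323/52)^260 ≈ 624,563.4351.

€624,563.44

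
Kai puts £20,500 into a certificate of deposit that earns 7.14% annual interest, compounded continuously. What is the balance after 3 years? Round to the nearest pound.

A = P·e^(rt) = 20,500·e^(0.0714·3) = 20,500·e^0.2142.
e^0.2142 ≈ 1.2388704041, so A ≈ 25,396.8433.

£25,397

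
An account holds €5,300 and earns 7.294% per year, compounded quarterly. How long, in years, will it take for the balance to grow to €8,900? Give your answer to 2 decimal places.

We need (1 + 0.018235)^(4t) = 1.6792, so 4t = ln 1.6792 / ln 1.018235 ≈ 28.6842.
t ≈ 28.6842/4 = 7.1710 years.

7.17 years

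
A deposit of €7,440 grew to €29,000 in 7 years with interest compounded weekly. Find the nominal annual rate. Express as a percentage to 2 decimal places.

The 364-period growth factor is 29,000/7,440 = 3.89785.
r/52 = 3.89785^(1/364) − 1 ≈ 0.00374442, so r ≈ 52·0.00374442 = 19.47101%.

19.47%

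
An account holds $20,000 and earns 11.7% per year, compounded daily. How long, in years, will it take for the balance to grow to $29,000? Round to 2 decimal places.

(1 + 0.000320548)^(365t) = 29,000/20,000 = 1.45.
365t·ln(1 + 0.000320548) = ln(1.45); 365t = 0.37156/0.000320497 ≈ 1159.3370.
t ≈ 3.1763 years.

3.18 years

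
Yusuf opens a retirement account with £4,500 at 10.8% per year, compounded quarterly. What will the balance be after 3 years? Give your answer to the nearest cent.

Periodic rate = 10.8%/4 = 0.027; periods = 4·3 = 12.
A = 4,500·(1 + 0.027)^12 ≈ 4,500·1.376719054 ≈ 6,195.2357.

£6,195.24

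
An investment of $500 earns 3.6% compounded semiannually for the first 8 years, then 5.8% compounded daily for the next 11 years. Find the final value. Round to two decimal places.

Phase 1: 500·(1 + 0.018)^16 ≈ 665.1728.
Phase 2: 665.1728·(1 + 0.058/365)^4015 ≈ 1,258.9031.

$1,258.90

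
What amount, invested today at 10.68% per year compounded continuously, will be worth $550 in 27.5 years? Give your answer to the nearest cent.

P = A·e^(−rt) = 550·e^(−2.937).
e^(−2.937) ≈ 0.0530245641, so P ≈ 29.1635.

$29.16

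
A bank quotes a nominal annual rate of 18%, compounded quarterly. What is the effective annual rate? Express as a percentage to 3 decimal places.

One year is 4 periods at 0.045 each: (1 + 0.045)^4 ≈ 1.192519.
EAR = 1.192519 − 1 ≈ 19.25186%.

19.252%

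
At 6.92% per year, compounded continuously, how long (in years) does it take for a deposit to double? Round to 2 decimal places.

10.02 years

e^(0.0692t) = 2, so 0.0692t = ln 2 ≈ 0.69315.
t ≈ 0.69315/0.0692 ≈ 10.0166.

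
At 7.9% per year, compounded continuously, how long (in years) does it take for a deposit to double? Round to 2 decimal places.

8.77 years

e^(0.079t) = 2, so 0.079t = ln 2 ≈ 0.69315.
t ≈ 0.69315/0.079 ≈ 8.7740.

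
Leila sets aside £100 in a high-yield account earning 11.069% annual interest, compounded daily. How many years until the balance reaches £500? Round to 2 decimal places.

We need (1 + 0.00030326)^(365t) = 5, so 365t = ln 5 / ln 1.000303 ≈ 5307.9222.
t ≈ 5307.9222/365 = 14.5423 years.

14.54 years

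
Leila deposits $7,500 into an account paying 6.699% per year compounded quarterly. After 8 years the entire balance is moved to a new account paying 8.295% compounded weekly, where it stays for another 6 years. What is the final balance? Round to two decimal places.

Phase 1: 7,500·(1 + 0.0167475)^32 ≈ 12,760.8877.
Phase 2: 12,760.8877·(1 + 0.08295/52)^312 ≈ 20,982.4905.

$20,982.49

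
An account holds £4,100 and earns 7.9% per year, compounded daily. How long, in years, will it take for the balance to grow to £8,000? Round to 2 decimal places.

8.46 years

We need (1 + 0.000216438)^(365t) = 1.9512, so 365t = ln 1.9512 / ln 1.000216 ≈ 3088.7635.
t ≈ 3088.7635/365 = 8.4624 years.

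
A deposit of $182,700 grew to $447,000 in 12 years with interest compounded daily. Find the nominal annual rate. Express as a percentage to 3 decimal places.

(1 + r/365)^4380 = 447,000/182,700 = 2.44663.
1 + r/365 = 2.44663^(1/4380) ≈ 1.000204, so r/365 ≈ 0.000204293.
r ≈ 365·0.000204293 = 7.45670%.

7.457%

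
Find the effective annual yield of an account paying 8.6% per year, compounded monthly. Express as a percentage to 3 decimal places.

8.947%

EAR = (1 + 8.6%/12)^12 − 1 = (1 + 0.00716667)^12 − 1.
(1 + 0.00716667)^12 ≈ 1.089472, so EAR ≈ 8.94721%.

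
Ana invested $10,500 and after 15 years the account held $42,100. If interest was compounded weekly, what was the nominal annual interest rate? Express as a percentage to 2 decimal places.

9.27%

(1 + r/52)^780 = 42,100/10,500 = 4.00952.
1 + r/52 = 4.00952^(1/780) ≈ 1.001782, so r/52 ≈ 0.00178194.
r ≈ 52·0.00178194 = 9.26606%.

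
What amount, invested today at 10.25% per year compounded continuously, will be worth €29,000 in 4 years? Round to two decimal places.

P = A·e^(−rt) = 29,000·e^(−0.41).
e^(−0.41) ≈ 0.66365025014, so P ≈ 19,245.8573.

€19,245.86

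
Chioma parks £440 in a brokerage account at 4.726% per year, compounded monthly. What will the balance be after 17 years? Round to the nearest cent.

£981.04

Growth factor = (1 + 0.04726/12)^204 ≈ 2.22964432.
A ≈ 440 × 2.22964432 ≈ 981.0435.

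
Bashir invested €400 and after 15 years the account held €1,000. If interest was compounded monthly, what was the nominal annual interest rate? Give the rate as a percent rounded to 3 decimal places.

6.124%

The 180-period growth factor is 1,000/400 = 2.5.
r/12 = 2.5^(1/180) − 1 ≈ 0.00510348, so r ≈ 12·0.00510348 = 6.12418%.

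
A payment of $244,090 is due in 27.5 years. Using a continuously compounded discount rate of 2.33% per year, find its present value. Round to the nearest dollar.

P = A·e^(−rt) = 244,090·e^(−0.64075).
e^(−0.64075) ≈ 0.526897102989, so P ≈ 128,610.3139.

$128,610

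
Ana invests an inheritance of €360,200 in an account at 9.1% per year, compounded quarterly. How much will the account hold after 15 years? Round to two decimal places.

€1,389,034.39

Growth factor = (1 + 0.02275)^60 ≈ 3.856286484041.
A ≈ 360,200 × 3.856286484041 ≈ 1,389,034.3916.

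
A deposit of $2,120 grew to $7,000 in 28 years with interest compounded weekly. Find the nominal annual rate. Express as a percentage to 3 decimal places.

The 1456-period growth factor is 7,000/2,120 = 3.30189.
r/52 = 3.30189^(1/1456) − 1 ≈ 0.000820731, so r ≈ 52·0.000820731 = 4.26780%.

4.268%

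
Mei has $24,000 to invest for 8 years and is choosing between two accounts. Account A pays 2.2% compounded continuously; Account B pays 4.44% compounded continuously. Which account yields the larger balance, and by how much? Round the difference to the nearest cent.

Account B, by $5,616.67

Account A growth factor: e^(0.022·8) = e^0.176 ≈ 1.1924380587; balance ≈ 28,618.5134.
Account B growth factor: e^(0.0444·8) = e^0.3552 ≈ 1.4264659189; balance ≈ 34,235.1821.
Account B is larger by 5,616.6686.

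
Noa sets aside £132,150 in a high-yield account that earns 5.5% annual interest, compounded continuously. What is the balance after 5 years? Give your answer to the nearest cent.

A = P·e^(rt) = 132,150·e^(0.055·5) = 132,150·e^0.275.
e^0.275 ≈ 1.31653067487, so A ≈ 173,979.5287.

£173,979.53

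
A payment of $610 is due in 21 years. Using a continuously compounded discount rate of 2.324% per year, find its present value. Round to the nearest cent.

$374.44

P = A·e^(−rt) = 610·e^(−0.48804).
e^(−0.48804) ≈ 0.613828319, so P ≈ 374.4353.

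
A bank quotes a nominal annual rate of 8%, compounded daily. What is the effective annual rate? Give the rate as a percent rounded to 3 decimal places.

EAR = (1 + 8%/365)^365 − 1 = (1 + 0.000219178)^365 − 1.
(1 + 0.000219178)^365 ≈ 1.083278, so EAR ≈ 8.32776%.

8.328%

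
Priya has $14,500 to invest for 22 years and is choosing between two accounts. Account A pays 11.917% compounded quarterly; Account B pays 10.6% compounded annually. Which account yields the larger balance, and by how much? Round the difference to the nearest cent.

Account A, by $58,979.25

Account A growth factor: (1 + 0.0297925)^88 ≈ 13.2426761465; balance ≈ 192,018.8041.
Account B growth factor: (1 + 0.106)^22 ≈ 9.17514197746; balance ≈ 133,039.5587.
Account A is larger by 58,979.2455.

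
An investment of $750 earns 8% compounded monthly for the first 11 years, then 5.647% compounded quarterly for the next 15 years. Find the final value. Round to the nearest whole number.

$4,181

After 11 years at 8%: 750 × 2.403869279 ≈ 1,802.9020.
Then 15 years at 5.647%: 1,802.9020 × 2.318977997 ≈ 4,180.8900.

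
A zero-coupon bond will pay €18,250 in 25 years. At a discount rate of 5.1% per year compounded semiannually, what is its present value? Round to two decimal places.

€5,181.79

Growth factor = (1 + 0.0255)^50 ≈ 3.5219503981.
P = 18,250/3.5219503981 ≈ 5,181.7879.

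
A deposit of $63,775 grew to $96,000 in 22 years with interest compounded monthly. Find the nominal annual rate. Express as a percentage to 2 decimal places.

The 264-period growth factor is 96,000/63,775 = 1.50529.
r/12 = 1.50529^(1/264) − 1 ≈ 0.00155039, so r ≈ 12·0.00155039 = 1.86047%.

1.86%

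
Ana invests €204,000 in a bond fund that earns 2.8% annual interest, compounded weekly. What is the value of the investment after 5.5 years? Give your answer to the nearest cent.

€237,954.28

Growth factor = (1 + 0.028/52)^286 ≈ 1.16644254063.
A ≈ 204,000 × 1.16644254063 ≈ 237,954.2783.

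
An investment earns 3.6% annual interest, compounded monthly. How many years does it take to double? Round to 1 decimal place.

19.3 years

(1 + 0.003)^(12t) = 2.
12t = ln 2 / ln(1 + 0.003) ≈ 0.69315/0.00299551 ≈ 231.3955.
t ≈ 19.2830.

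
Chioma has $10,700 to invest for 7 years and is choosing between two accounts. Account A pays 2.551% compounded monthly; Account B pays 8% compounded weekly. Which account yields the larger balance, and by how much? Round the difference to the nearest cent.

A: (1 + 0.02551/12)^84 ≈ 1.1952799952, so 10,700 × 1.1952799952 ≈ 12,789.4959.
B: (1 + 0.08/52)^364 ≈ 1.7499192991, so 10,700 × 1.7499192991 ≈ 18,724.1365.
Difference ≈ 5,934.6406 in favor of B.

Account B, by $5,934.64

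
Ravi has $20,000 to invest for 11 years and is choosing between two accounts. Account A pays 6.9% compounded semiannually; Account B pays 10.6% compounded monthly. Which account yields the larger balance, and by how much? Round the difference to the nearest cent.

Account B, by $21,675.40

Account A growth factor: (1 + 0.0345)^22 ≈ 2.1089723701; balance ≈ 42,179.4474.
Account B growth factor: (1 + 0.106/12)^132 ≈ 3.1927425914; balance ≈ 63,854.8518.
Account B is larger by 21,675.4044.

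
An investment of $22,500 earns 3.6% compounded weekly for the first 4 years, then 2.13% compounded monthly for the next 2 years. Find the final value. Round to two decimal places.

After 4 years at 3.6%: 22,500 × 1.15482657 ≈ 25,983.5978.
Then 2 years at 2.13%: 25,983.5978 × 1.0434809977 ≈ 27,113.3906.

$27,113.39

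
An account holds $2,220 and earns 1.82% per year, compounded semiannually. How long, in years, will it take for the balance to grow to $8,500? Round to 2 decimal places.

(1 + 0.0091)^(2t) = 8,500/2,220 = 3.8288.
2t·ln(1 + 0.0091) = ln(3.8288); 2t = 1.3426/0.00905884 ≈ 148.2042.
t ≈ 74.1021 years.

74.10 years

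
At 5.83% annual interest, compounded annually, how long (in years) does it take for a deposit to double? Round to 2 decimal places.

12.23 years

(1 + 0.0583)^t = 2.
t = ln 2 / ln(1 + 0.0583) ≈ 0.69315/0.0566638 ≈ 12.2326.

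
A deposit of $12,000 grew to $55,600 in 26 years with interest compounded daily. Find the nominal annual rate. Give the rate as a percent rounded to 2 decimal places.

5.90%

The 9490-period growth factor is 55,600/12,000 = 4.63333.
r/365 = 4.63333^(1/9490) − 1 ≈ 0.000161581, so r ≈ 365·0.000161581 = 5.89769%.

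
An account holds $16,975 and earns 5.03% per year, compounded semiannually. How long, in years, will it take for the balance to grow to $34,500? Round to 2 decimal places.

14.28 years

(1 + 0.02515)^(2t) = 34,500/16,975 = 2.0324.
2t·ln(1 + 0.02515) = ln(2.0324); 2t = 0.70922/0.0248389 ≈ 28.5526.
t ≈ 14.2763 years.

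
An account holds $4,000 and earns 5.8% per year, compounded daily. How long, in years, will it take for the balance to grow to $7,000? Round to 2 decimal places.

(1 + 0.000158904)^(365t) = 7,000/4,000 = 1.75.
365t·ln(1 + 0.000158904) = ln(1.75); 365t = 0.55962/0.000158891 ≈ 3521.9998.
t ≈ 9.6493 years.

9.65 years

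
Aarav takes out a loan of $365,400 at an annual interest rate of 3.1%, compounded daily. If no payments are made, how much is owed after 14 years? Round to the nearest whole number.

Periodic rate = 3.1%/365 = 0.0000849315; periods = 365·14 = 5110.
A = 365,400·(1 + 0.031/365)^5110 ≈ 365,400·1.54339042457 ≈ 563,954.8611.

$563,955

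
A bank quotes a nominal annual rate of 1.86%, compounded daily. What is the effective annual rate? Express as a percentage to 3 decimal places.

One year is 365 periods at 0.0000509589 each: (1 + 0.0000509589)^365 ≈ 1.018774.
EAR = 1.018774 − 1 ≈ 1.87736%.

1.877%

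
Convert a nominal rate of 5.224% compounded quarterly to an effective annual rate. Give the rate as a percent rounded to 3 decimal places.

One year is 4 periods at 0.01306 each: (1 + 0.01306)^4 ≈ 1.053272.
EAR = 1.053272 − 1 ≈ 5.32723%.

5.327%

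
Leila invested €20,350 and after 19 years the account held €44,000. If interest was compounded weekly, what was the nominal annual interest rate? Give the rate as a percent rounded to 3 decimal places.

4.060%

(1 + r/52)^988 = 44,000/20,350 = 2.16216.
1 + r/52 = 2.16216^(1/988) ≈ 1.000781, so r/52 ≈ 0.000780779.
r ≈ 52·0.000780779 = 4.06005%.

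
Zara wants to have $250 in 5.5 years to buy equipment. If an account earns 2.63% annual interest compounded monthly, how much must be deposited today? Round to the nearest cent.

Growth factor = (1 + 0.0263/12)^66 ≈ 1.15545213.
P = 250/1.15545213 ≈ 216.3655.

$216.37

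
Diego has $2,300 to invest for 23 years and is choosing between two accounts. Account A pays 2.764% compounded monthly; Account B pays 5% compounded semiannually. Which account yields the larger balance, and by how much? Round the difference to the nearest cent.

Account B, by $2,821.75

A: (1 + 0.02764/12)^276 ≈ 1.887001356, so 2,300 × 1.887001356 ≈ 4,340.1031.
B: (1 + 0.025)^46 ≈ 3.113850861, so 2,300 × 3.113850861 ≈ 7,161.8570.
Difference ≈ 2,821.7539 in favor of B.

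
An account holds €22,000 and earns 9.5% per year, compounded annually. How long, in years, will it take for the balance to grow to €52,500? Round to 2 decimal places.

9.58 years

(1 + 0.095)^t = 52,500/22,000 = 2.3864.
t·ln(1 + 0.095) = ln(2.3864); t = 0.86977/0.0907544 ≈ 9.5838.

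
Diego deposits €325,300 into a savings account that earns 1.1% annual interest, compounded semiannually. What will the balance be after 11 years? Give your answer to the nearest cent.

Growth factor = (1 + 0.0055)^22 ≈ 1.12825079581.
A ≈ 325,300 × 1.12825079581 ≈ 367,019.9839.

€367,019.98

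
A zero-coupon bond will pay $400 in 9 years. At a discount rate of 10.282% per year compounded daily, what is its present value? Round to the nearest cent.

Growth factor = (1 + 0.10282/365)^3285 ≈ 2.52249801.
P = 400/2.52249801 ≈ 158.5730.

$158.57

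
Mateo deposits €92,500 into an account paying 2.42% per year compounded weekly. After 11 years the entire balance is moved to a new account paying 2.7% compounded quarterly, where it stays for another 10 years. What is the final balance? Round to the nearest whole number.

Phase 1: 92,500·(1 + 0.0242/52)^572 ≈ 120,704.6583.
Phase 2: 120,704.6583·(1 + 0.00675)^40 ≈ 157,975.4358.

€157,975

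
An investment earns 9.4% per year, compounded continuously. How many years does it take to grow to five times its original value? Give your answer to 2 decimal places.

17.12 years

e^(0.094t) = 5, so 0.094t = ln 5 ≈ 1.6094.
t ≈ 1.6094/0.094 ≈ 17.1217.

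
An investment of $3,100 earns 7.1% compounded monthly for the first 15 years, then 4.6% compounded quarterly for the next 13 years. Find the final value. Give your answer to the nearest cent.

After 15 years at 7.1%: 3,100 × 2.8917496888 ≈ 8,964.4240.
Then 13 years at 4.6%: 8,964.4240 × 1.8122834714 ≈ 16,246.0775.

$16,246.08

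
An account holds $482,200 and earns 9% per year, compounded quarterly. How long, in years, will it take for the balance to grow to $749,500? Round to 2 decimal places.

We need (1 + 0.0225)^(4t) = 1.5543, so 4t = ln 1.5543 / ln 1.0225 ≈ 19.8218.
t ≈ 19.8218/4 = 4.9555 years.

4.96 years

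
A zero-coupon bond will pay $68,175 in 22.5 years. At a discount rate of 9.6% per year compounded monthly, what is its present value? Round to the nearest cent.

$7,930.15

Growth factor = (1 + 0.008)^270 ≈ 8.5969355235.
P = 68,175/8.5969355235 ≈ 7,930.1514.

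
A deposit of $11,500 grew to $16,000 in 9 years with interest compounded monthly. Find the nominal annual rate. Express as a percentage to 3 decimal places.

3.675%

The 108-period growth factor is 16,000/11,500 = 1.3913.
r/12 = 1.3913^(1/108) − 1 ≈ 0.00306247, so r ≈ 12·0.00306247 = 3.67497%.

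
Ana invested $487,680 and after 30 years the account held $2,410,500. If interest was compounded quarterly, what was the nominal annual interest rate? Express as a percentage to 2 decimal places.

5.36%

The 120-period growth factor is 2,410,500/487,680 = 4.94279.
r/4 = 4.94279^(1/120) − 1 ≈ 0.0134051, so r ≈ 4·0.0134051 = 5.36205%.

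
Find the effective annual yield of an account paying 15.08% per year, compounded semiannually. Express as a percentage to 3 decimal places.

15.649%

EAR = (1 + 15.08%/2)^2 − 1 = (1 + 0.0754)^2 − 1.
(1 + 0.0754)^2 ≈ 1.156485, so EAR ≈ 15.64852%.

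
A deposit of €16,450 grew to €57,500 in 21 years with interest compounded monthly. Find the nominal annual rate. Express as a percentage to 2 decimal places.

5.97%

The 252-period growth factor is 57,500/16,450 = 3.49544.
r/12 = 3.49544^(1/252) − 1 ≈ 0.00497846, so r ≈ 12·0.00497846 = 5.97415%.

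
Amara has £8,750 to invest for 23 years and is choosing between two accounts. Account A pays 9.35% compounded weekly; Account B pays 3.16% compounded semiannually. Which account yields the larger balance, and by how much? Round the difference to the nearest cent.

Account A, by £57,013.69

Account A growth factor: (1 + 0.0935/52)^1196 ≈ 8.5725816697; balance ≈ 75,010.0896.
Account B growth factor: (1 + 0.0158)^46 ≈ 2.0567314577; balance ≈ 17,996.4003.
Account A is larger by 57,013.6894.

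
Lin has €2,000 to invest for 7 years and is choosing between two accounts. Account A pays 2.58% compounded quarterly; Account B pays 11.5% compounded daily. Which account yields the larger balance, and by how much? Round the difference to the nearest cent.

A: (1 + 0.00645)^28 ≈ 1.197241376, so 2,000 × 1.197241376 ≈ 2,394.4828.
B: (1 + 0.115/365)^2555 ≈ 2.23641293, so 2,000 × 2.23641293 ≈ 4,472.8259.
Difference ≈ 2,078.3431 in favor of B.

Account B, by €2,078.34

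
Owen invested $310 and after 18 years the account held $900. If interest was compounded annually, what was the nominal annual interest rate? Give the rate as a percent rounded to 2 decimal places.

6.10%

The 18-period growth factor is 900/310 = 2.90323.
r = 2.90323^(1/18) − 1 ≈ 0.0610005, i.e. 6.10005%.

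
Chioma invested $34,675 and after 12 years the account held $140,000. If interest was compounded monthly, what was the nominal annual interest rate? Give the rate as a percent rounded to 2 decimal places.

11.69%

(1 + r/12)^144 = 140,000/34,675 = 4.03749.
1 + r/12 = 4.03749^(1/144) ≈ 1.009739, so r/12 ≈ 0.00973895.
r ≈ 12·0.00973895 = 11.68674%.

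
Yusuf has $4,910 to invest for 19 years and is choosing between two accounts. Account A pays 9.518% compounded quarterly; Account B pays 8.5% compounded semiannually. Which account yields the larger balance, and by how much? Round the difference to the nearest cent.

Account A, by $5,450.58

Account A growth factor: (1 + 0.023795)^76 ≈ 5.9729423145; balance ≈ 29,327.1468.
Account B growth factor: (1 + 0.0425)^38 ≈ 4.862844906; balance ≈ 23,876.5685.
Account A is larger by 5,450.5783.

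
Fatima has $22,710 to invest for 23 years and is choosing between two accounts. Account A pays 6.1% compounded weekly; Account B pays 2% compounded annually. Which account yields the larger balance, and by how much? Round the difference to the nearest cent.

A: (1 + 0.061/52)^1196 ≈ 4.0640407185, so 22,710 × 4.0640407185 ≈ 92,294.3647.
B: (1 + 0.02)^23 ≈ 1.5768992642, so 22,710 × 1.5768992642 ≈ 35,811.3823.
Difference ≈ 56,482.9824 in favor of A.

Account A, by $56,482.98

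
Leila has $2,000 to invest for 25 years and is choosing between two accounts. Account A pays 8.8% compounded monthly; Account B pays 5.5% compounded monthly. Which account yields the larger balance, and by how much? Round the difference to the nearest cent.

Account A growth factor: (1 + 0.088/12)^300 ≈ 8.9528557064; balance ≈ 17,905.7114.
Account B growth factor: (1 + 0.055/12)^300 ≈ 3.942671556; balance ≈ 7,885.3431.
Account A is larger by 10,020.3683.

Account A, by $10,020.37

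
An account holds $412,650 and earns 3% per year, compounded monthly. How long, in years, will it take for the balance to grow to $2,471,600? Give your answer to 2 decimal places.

59.74 years

(1 + 0.0025)^(12t) = 2,471,600/412,650 = 5.9896.
12t·ln(1 + 0.0025) = ln(5.9896); 12t = 1.79/0.00249688 ≈ 716.9031.
t ≈ 59.7419 years.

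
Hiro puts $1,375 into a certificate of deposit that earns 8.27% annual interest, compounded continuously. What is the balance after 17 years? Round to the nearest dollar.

$5,609

A = P·e^(rt) = 1,375·e^(0.0827·17) = 1,375·e^1.4059.
e^1.4059 ≈ 4.079196366, so A ≈ 5,608.8950.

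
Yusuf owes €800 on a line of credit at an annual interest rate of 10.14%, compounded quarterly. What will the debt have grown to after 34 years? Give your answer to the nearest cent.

Growth factor = (1 + 0.02535)^136 ≈ 30.103047422.
A ≈ 800 × 30.103047422 ≈ 24,082.4379.

€24,082.44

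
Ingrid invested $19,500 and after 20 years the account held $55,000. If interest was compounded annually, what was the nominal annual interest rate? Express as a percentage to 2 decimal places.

The 20-period growth factor is 55,000/19,500 = 2.82051.
r = 2.82051^(1/20) − 1 ≈ 0.0532135, i.e. 5.32135%.

5.32%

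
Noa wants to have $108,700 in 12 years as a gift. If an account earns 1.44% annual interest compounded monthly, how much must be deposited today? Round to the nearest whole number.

$91,459

Growth factor = (1 + 0.0012)^144 ≈ 1.18850522353.
P = 108,700/1.18850522353 ≈ 91,459.4213.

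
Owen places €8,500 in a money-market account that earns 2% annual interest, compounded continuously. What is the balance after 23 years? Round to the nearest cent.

€13,464.63

A = P·e^(rt) = 8,500·e^(0.02·23) = 8,500·e^0.46.
e^0.46 ≈ 1.584073985, so A ≈ 13,464.6289.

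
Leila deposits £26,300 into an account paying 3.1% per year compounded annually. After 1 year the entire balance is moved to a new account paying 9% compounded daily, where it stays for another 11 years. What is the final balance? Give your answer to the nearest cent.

£72,964.73

Phase 1: 26,300·(1 + 0.031)^1 ≈ 27,115.3000.
Phase 2: 27,115.3000·(1 + 0.09/365)^4015 ≈ 72,964.7253.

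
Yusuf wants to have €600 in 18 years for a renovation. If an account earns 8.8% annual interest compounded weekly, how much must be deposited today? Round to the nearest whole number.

€123

Growth factor = (1 + 0.088/52)^936 ≈ 4.86789304.
P = 600/4.86789304 ≈ 123.2566.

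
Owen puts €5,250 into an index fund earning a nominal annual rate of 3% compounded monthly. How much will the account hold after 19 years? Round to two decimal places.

€9,276.80

Growth factor = (1 + 0.0025)^228 ≈ 1.767009704.
A ≈ 5,250 × 1.767009704 ≈ 9,276.8009.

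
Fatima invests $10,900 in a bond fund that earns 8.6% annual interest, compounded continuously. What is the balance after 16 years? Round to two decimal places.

A = P·e^(rt) = 10,900·e^(0.086·16) = 10,900·e^1.376.
e^1.376 ≈ 3.9590337778, so A ≈ 43,153.4682.

$43,153.47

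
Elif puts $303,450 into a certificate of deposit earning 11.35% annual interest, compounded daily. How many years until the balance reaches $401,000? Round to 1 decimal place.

We need (1 + 0.000310959)^(365t) = 1.3215, so 365t = ln 1.3215 / ln 1.000311 ≈ 896.5426.
t ≈ 896.5426/365 = 2.4563 years.

2.5 years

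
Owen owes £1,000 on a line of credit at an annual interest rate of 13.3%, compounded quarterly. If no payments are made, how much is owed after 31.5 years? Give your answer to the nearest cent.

£61,642.77

Periodic rate = 13.3%/4 = 0.03325; periods = 4·31.5 = 126.
A = 1,000·(1 + 0.03325)^126 ≈ 1,000·61.642771715 ≈ 61,642.7717.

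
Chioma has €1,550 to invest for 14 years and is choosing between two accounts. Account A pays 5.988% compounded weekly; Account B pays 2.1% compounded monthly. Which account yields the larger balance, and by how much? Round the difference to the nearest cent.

Account A, by €1,503.38

Account A growth factor: (1 + 0.05988/52)^728 ≈ 2.311363688; balance ≈ 3,582.6137.
Account B growth factor: (1 + 0.00175)^168 ≈ 1.341439176; balance ≈ 2,079.2307.
Account A is larger by 1,503.3830.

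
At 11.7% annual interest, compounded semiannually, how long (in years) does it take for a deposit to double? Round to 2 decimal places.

(1 + 0.0585)^(2t) = 2.
2t = ln 2 / ln(1 + 0.0585) ≈ 0.69315/0.0568528 ≈ 12.1920.
t ≈ 6.0960.

6.10 years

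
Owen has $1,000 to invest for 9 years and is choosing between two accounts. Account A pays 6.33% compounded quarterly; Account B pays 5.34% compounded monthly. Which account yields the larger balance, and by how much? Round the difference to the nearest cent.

Account A, by $144.55

A: (1 + 0.015825)^36 ≈ 1.759868778, so 1,000 × 1.759868778 ≈ 1,759.8688.
B: (1 + 0.00445)^108 ≈ 1.615321207, so 1,000 × 1.615321207 ≈ 1,615.3212.
Difference ≈ 144.5476 in favor of A.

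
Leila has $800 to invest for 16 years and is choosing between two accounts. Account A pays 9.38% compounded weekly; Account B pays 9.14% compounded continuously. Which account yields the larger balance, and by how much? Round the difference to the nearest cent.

A: (1 + 0.0938/52)^832 ≈ 4.479215948, so 800 × 4.479215948 ≈ 3,583.3728.
B: e^(0.0914·16) = e^1.4624 ≈ 4.316306242, so 800 × 4.316306242 ≈ 3,453.0450.
Difference ≈ 130.3278 in favor of A.

Account A, by $130.33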